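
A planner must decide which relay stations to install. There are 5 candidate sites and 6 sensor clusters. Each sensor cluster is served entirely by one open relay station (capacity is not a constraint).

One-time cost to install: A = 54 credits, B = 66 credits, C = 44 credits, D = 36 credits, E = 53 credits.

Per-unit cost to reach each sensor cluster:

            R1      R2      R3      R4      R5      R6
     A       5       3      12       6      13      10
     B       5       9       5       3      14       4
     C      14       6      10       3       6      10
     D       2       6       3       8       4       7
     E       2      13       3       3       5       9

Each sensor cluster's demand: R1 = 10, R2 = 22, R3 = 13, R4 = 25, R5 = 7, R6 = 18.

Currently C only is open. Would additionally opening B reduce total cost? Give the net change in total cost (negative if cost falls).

Yes — net change −197 (cost falls by 197).

Current service cost with {C}: 699.
Adding B: each sensor cluster re-picks its cheapest; new service cost 436, saving 263.
Extra fixed cost: 66. Net change = 66 − 263 = -197.
(Totals: 743 → 546.)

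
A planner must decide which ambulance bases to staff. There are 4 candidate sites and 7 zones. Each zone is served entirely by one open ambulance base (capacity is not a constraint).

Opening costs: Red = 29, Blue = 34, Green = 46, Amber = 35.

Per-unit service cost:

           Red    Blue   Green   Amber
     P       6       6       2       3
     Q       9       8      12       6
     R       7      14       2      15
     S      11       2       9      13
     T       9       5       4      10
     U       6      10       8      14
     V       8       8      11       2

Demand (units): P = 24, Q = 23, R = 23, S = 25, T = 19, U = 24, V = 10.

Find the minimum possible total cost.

Minimum total cost: 666

For any fixed open set, each zone goes to its cheapest open site; total = fixed + service.
{Red, Blue, Green, Amber}: P→Green 2·24=48, Q→Amber 6·23=138, R→Green 2·23=46, S→Blue 2·25=50, T→Green 4·19=76, U→Red 6·24=144, V→Amber 2·10=20. Service 522; fixed 144; total 666.
{Blue, Green, Amber}: service 570 + fixed 115 = 685
{Red, Blue, Green}: P→Green 2·24=48, Q→Blue 8·23=184, R→Green 2·23=46, S→Blue 2·25=50, T→Green 4·19=76, U→Red 6·24=144, V→Red 8·10=80. Service 628; fixed 109; total 737.
{Red}: service 1182 + fixed 29 = 1211
(All 15 nonempty subsets were checked; Red, Blue, Green and Amber is lowest.)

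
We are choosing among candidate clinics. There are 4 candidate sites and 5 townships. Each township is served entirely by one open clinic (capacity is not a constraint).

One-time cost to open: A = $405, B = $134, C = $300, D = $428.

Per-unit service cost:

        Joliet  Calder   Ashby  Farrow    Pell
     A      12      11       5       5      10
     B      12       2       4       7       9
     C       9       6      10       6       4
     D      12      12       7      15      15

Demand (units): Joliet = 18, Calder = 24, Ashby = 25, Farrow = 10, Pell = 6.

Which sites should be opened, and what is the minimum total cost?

Open B only; minimum total cost 622.

For any fixed open set, each township goes to its cheapest open site; total = fixed + service.
{B}: Joliet→B 12·18=216, Calder→B 2·24=48, Ashby→B 4·25=100, Farrow→B 7·10=70, Pell→B 9·6=54. Service 488; fixed 134; total 622.
{B, C}: service 394 + fixed 434 = 828
{C}: service 640 + fixed 300 = 940
{A, B, C, D}: Joliet→C 9·18=162, Calder→B 2·24=48, Ashby→B 4·25=100, Farrow→A 5·10=50, Pell→C 4·6=24. Service 384; fixed 1267; total 1651.
(All 15 nonempty subsets were checked; B only is lowest.)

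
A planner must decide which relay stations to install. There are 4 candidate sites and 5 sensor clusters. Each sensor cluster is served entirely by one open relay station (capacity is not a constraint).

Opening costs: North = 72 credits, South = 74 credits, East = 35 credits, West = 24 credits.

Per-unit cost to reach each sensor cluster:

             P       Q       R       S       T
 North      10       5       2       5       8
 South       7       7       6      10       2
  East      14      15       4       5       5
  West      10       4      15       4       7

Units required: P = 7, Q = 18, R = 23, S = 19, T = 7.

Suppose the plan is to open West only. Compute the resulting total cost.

Each sensor cluster is assigned to its cheapest site among the open ones.
{West}: P→West 10·7=70, Q→West 4·18=72, R→West 15·23=345, S→West 4·19=76, T→West 7·7=49. Service 612; fixed 24; total 636.

Total cost: 636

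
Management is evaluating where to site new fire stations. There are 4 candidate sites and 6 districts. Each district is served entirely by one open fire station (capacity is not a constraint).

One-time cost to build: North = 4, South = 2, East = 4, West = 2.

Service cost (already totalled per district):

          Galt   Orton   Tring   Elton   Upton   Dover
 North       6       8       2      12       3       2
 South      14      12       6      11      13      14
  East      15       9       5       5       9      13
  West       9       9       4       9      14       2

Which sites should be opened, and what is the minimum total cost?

For any fixed open set, each district goes to its cheapest open site; total = fixed + service.
{North, East}: Galt→North 6, Orton→North 8, Tring→North 2, Elton→East 5, Upton→North 3, Dover→North 2. Service 26; fixed 8; total 34.
{North, South, East}: Galt→North 6, Orton→North 8, Tring→North 2, Elton→East 5, Upton→North 3, Dover→North 2. Service 26; fixed 10; total 36.
{North, East, West}: service 26 + fixed 10 = 36
{North, South, East, West}: service 26 + fixed 12 = 38
(All 15 nonempty subsets were checked; North and East is lowest.)

Open North and East; minimum total cost 34.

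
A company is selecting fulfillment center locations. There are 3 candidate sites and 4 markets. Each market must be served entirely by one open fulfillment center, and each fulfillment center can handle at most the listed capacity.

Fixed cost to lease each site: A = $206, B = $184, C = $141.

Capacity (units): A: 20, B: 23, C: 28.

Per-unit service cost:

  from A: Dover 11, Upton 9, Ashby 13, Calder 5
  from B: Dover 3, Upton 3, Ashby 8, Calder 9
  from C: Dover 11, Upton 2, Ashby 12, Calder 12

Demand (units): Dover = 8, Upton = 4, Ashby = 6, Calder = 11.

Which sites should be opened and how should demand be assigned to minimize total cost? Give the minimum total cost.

Minimum total cost: 528

Open {B, C}: Dover→B 3·8=24, Upton→C 2·4=8, Ashby→C 12·6=72, Calder→B 9·11=99.
Loads: B carries 19/23, C carries 10/28. Service 203; fixed 325; total 528.
Next best feasible plan costs 529.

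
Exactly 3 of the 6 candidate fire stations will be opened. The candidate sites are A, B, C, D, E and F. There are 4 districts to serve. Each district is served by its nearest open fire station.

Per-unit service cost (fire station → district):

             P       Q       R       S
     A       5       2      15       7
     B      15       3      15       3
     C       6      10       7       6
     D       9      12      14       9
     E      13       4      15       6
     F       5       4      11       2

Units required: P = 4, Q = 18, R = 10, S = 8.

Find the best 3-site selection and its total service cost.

With exactly 3 open, each district uses its cheapest among the chosen.
{A, C, F}: P→A 5·4=20, Q→A 2·18=36, R→C 7·10=70, S→F 2·8=16. Service cost 142.
{A, B, C}: service cost 150
{B, C, F}: service cost 160
Among all 20 size-3 choices, {A, C, F} is lowest.

Choose A, C and F; total service cost 142.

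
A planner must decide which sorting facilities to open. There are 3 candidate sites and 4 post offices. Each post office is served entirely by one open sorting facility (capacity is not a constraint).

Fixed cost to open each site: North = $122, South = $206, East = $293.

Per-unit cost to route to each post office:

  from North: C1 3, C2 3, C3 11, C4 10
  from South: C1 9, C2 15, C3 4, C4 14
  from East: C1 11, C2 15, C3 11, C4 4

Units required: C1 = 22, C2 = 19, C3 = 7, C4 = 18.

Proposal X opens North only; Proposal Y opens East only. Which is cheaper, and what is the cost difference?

Proposal X is cheaper by 467.

Proposal X: {North}: C1→North 3·22=66, C2→North 3·19=57, C3→North 11·7=77, C4→North 10·18=180. Service 380; fixed 122; total 502.
Proposal Y: {East}: C1→East 11·22=242, C2→East 15·19=285, C3→East 11·7=77, C4→East 4·18=72. Service 676; fixed 293; total 969.
Difference: |502 − 969| = 467.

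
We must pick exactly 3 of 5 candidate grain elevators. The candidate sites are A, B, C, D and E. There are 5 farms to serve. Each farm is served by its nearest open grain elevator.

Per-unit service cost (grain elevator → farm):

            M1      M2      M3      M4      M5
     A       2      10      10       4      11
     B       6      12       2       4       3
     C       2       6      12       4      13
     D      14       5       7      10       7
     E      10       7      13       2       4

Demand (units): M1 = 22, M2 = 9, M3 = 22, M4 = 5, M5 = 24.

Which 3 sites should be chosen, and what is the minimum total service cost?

Choose B, C and E; total service cost 224.

With exactly 3 open, each farm uses its cheapest among the chosen.
{B, C, E}: M1→C 2·22=44, M2→C 6·9=54, M3→B 2·22=44, M4→E 2·5=10, M5→B 3·24=72. Service cost 224.
{A, B, D}: service cost 225
{B, C, D}: service cost 225
Among all 10 size-3 choices, {B, C, E} is lowest.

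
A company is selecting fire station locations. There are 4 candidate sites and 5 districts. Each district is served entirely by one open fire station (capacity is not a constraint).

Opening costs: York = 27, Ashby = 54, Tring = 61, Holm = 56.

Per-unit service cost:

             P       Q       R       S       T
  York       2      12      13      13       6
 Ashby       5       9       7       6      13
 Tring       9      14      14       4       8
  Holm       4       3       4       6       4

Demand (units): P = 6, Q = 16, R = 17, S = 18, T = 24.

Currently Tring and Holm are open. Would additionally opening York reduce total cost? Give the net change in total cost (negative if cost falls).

Current service cost with {Tring, Holm}: 308.
Adding York: each district re-picks its cheapest; new service cost 296, saving 12.
Extra fixed cost: 27. Net change = 27 − 12 = 15.
(Totals: 425 → 440.)

No — net change +15 (cost rises by 15).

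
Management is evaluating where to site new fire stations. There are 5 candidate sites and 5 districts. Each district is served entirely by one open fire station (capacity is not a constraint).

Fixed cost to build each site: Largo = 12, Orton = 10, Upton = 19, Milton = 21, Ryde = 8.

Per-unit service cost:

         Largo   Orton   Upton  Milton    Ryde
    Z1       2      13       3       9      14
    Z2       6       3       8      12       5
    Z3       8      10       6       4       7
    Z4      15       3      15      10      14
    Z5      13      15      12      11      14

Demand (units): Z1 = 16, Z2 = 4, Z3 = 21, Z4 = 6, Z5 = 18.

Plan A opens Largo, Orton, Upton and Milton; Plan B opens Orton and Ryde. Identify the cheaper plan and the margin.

Plan A: {Largo, Orton, Upton, Milton}: Z1→Largo 2·16=32, Z2→Orton 3·4=12, Z3→Milton 4·21=84, Z4→Orton 3·6=18, Z5→Milton 11·18=198. Service 344; fixed 62; total 406.
Plan B: {Orton, Ryde}: Z1→Orton 13·16=208, Z2→Orton 3·4=12, Z3→Ryde 7·21=147, Z4→Orton 3·6=18, Z5→Ryde 14·18=252. Service 637; fixed 18; total 655.
Difference: |406 − 655| = 249.

Plan A is cheaper by 249.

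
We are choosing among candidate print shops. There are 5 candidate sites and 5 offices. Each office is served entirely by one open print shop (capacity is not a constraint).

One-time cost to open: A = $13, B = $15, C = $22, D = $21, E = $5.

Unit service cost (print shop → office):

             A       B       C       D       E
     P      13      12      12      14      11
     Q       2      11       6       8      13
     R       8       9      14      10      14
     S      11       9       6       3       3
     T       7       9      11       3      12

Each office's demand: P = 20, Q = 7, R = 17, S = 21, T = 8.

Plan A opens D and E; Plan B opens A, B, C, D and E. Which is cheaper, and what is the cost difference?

Plan A: {D, E}: P→E 11·20=220, Q→D 8·7=56, R→D 10·17=170, S→D 3·21=63, T→D 3·8=24. Service 533; fixed 26; total 559.
Plan B: {A, B, C, D, E}: P→E 11·20=220, Q→A 2·7=14, R→A 8·17=136, S→D 3·21=63, T→D 3·8=24. Service 457; fixed 76; total 533.
Difference: |559 − 533| = 26.

Plan B is cheaper by 26.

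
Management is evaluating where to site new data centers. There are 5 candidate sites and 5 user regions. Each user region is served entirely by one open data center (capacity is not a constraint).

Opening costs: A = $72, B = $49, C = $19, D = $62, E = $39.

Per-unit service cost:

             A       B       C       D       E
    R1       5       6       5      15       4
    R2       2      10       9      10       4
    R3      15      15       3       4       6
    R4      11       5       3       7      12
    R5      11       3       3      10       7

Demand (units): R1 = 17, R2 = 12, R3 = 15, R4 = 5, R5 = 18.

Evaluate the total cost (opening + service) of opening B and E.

Each user region is assigned to its cheapest site among the open ones.
{B, E}: R1→E 4·17=68, R2→E 4·12=48, R3→E 6·15=90, R4→B 5·5=25, R5→B 3·18=54. Service 285; fixed 88; total 373.

Total cost: 373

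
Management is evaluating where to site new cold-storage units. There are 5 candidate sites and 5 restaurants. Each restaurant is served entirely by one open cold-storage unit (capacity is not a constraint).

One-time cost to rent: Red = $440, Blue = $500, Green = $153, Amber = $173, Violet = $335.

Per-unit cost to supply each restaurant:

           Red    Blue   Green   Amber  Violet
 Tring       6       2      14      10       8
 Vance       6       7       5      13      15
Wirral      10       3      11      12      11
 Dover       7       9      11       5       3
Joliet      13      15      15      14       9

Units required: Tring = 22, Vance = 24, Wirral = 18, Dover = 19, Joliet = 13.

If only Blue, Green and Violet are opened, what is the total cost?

Total cost: 1380

Each restaurant is assigned to its cheapest site among the open ones.
{Blue, Green, Violet}: Tring→Blue 2·22=44, Vance→Green 5·24=120, Wirral→Blue 3·18=54, Dover→Violet 3·19=57, Joliet→Violet 9·13=117. Service 392; fixed 988; total 1380.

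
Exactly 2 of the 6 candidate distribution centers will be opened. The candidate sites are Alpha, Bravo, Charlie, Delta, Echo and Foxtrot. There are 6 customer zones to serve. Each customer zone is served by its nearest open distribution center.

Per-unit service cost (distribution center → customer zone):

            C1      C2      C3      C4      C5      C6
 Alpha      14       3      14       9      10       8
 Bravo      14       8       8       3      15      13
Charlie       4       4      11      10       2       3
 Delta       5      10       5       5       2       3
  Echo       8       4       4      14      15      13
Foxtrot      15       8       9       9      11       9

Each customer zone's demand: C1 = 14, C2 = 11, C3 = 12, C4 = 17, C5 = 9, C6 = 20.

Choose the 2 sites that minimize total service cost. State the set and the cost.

With exactly 2 open, each customer zone uses its cheapest among the chosen.
{Charlie, Delta}: C1→Charlie 4·14=56, C2→Charlie 4·11=44, C3→Delta 5·12=60, C4→Delta 5·17=85, C5→Charlie 2·9=18, C6→Charlie 3·20=60. Service cost 323.
{Bravo, Charlie}: service cost 325
{Delta, Echo}: service cost 325
Among all 15 size-2 choices, {Charlie, Delta} is lowest.

Choose Charlie and Delta; total service cost 323.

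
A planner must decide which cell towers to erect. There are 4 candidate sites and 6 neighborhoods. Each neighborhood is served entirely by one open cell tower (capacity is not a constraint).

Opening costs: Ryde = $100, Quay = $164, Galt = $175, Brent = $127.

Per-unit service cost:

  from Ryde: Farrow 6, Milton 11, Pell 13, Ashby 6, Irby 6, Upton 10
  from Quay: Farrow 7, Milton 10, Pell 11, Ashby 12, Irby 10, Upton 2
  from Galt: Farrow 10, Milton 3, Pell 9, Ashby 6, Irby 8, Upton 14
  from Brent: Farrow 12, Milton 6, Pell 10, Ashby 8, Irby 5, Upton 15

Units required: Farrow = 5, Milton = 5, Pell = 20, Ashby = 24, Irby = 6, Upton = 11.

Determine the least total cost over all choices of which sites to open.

Minimum total cost: 735

For any fixed open set, each neighborhood goes to its cheapest open site; total = fixed + service.
{Ryde}: Farrow→Ryde 6·5=30, Milton→Ryde 11·5=55, Pell→Ryde 13·20=260, Ashby→Ryde 6·24=144, Irby→Ryde 6·6=36, Upton→Ryde 10·11=110. Service 635; fixed 100; total 735.
{Ryde, Quay}: Farrow→Ryde 6·5=30, Milton→Quay 10·5=50, Pell→Quay 11·20=220, Ashby→Ryde 6·24=144, Irby→Ryde 6·6=36, Upton→Quay 2·11=22. Service 502; fixed 264; total 766.
{Galt}: service 591 + fixed 175 = 766
{Ryde, Quay, Galt, Brent}: service 421 + fixed 566 = 987
(All 15 nonempty subsets were checked; Ryde only is lowest.)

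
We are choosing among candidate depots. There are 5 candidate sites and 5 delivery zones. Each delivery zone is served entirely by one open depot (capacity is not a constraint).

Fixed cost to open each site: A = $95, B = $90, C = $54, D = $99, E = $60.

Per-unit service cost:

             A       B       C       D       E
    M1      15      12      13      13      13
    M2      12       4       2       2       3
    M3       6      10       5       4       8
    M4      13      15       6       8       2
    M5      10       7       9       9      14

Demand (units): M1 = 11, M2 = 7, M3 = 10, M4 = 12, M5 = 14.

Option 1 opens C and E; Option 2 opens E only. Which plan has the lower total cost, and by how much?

Option 1: {C, E}: M1→C 13·11=143, M2→C 2·7=14, M3→C 5·10=50, M4→E 2·12=24, M5→C 9·14=126. Service 357; fixed 114; total 471.
Option 2: {E}: M1→E 13·11=143, M2→E 3·7=21, M3→E 8·10=80, M4→E 2·12=24, M5→E 14·14=196. Service 464; fixed 60; total 524.
Difference: |471 − 524| = 53.

Option 1 is cheaper by 53.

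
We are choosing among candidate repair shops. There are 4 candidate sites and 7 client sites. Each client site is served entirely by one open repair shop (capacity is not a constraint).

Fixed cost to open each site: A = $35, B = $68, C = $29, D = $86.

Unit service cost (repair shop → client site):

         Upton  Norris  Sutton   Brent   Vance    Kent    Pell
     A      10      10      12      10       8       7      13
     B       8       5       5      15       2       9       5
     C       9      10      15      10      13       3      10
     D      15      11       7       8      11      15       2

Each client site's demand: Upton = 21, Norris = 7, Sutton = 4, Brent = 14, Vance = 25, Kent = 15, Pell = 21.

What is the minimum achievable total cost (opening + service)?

Minimum total cost: 655

For any fixed open set, each client site goes to its cheapest open site; total = fixed + service.
{B, C, D}: Upton→B 8·21=168, Norris→B 5·7=35, Sutton→B 5·4=20, Brent→D 8·14=112, Vance→B 2·25=50, Kent→C 3·15=45, Pell→D 2·21=42. Service 472; fixed 183; total 655.
{B, C}: service 563 + fixed 97 = 660
{A, B, C, D}: service 472 + fixed 218 = 690
{C}: Upton→C 9·21=189, Norris→C 10·7=70, Sutton→C 15·4=60, Brent→C 10·14=140, Vance→C 13·25=325, Kent→C 3·15=45, Pell→C 10·21=210. Service 1039; fixed 29; total 1068.
No other subset beats 655.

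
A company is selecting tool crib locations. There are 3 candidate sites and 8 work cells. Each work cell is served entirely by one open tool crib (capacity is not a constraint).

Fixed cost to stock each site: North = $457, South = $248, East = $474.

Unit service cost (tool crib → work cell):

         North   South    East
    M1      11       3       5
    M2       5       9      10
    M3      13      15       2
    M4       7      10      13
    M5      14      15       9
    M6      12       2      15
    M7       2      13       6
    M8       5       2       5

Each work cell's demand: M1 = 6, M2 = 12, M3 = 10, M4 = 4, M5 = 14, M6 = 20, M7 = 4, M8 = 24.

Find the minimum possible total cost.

For any fixed open set, each work cell goes to its cheapest open site; total = fixed + service.
{South}: M1→South 3·6=18, M2→South 9·12=108, M3→South 15·10=150, M4→South 10·4=40, M5→South 15·14=210, M6→South 2·20=40, M7→South 13·4=52, M8→South 2·24=48. Service 666; fixed 248; total 914.
{South, East}: service 424 + fixed 722 = 1146
{North, South}: M1→South 3·6=18, M2→North 5·12=60, M3→North 13·10=130, M4→North 7·4=28, M5→North 14·14=196, M6→South 2·20=40, M7→North 2·4=8, M8→South 2·24=48. Service 528; fixed 705; total 1233.
{North, South, East}: M1→South 3·6=18, M2→North 5·12=60, M3→East 2·10=20, M4→North 7·4=28, M5→East 9·14=126, M6→South 2·20=40, M7→North 2·4=8, M8→South 2·24=48. Service 348; fixed 1179; total 1527.
No other subset beats 914.

Minimum total cost: 914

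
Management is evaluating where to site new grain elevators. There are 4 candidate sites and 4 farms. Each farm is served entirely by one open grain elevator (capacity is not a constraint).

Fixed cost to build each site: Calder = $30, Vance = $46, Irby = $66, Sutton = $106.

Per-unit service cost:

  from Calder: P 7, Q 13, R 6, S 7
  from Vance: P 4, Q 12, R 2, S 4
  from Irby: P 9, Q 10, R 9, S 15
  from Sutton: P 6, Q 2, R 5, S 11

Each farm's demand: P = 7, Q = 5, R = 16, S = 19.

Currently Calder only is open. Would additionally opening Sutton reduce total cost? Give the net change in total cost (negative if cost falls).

No — net change +28 (cost rises by 28).

Current service cost with {Calder}: 343.
Adding Sutton: each farm re-picks its cheapest; new service cost 265, saving 78.
Extra fixed cost: 106. Net change = 106 − 78 = 28.
(Totals: 373 → 401.)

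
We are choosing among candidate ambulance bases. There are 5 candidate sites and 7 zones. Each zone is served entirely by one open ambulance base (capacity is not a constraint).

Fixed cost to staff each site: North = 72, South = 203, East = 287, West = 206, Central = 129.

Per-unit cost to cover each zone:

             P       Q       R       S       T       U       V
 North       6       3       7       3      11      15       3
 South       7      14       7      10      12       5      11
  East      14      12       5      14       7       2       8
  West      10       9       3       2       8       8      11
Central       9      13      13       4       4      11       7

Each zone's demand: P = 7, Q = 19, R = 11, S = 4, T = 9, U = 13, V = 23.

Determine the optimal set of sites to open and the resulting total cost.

For any fixed open set, each zone goes to its cheapest open site; total = fixed + service.
{North}: P→North 6·7=42, Q→North 3·19=57, R→North 7·11=77, S→North 3·4=12, T→North 11·9=99, U→North 15·13=195, V→North 3·23=69. Service 551; fixed 72; total 623.
{North, Central}: service 436 + fixed 201 = 637
{North, West}: service 385 + fixed 278 = 663
{North, South, East, West, Central}: P→North 6·7=42, Q→North 3·19=57, R→West 3·11=33, S→West 2·4=8, T→Central 4·9=36, U→East 2·13=26, V→North 3·23=69. Service 271; fixed 897; total 1168.
No other subset beats 623.

Open North only; minimum total cost 623.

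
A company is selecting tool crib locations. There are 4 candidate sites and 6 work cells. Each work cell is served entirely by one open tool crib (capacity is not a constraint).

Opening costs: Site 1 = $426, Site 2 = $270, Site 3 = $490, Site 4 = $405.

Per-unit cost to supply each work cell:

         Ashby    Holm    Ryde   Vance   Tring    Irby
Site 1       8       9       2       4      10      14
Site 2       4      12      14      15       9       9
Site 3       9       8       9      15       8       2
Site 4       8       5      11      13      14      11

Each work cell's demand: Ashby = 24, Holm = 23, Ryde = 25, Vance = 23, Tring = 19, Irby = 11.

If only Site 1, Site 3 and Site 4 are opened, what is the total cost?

Each work cell is assigned to its cheapest site among the open ones.
{Site 1, Site 3, Site 4}: Ashby→Site 1 8·24=192, Holm→Site 4 5·23=115, Ryde→Site 1 2·25=50, Vance→Site 1 4·23=92, Tring→Site 3 8·19=152, Irby→Site 3 2·11=22. Service 623; fixed 1321; total 1944.

Total cost: 1944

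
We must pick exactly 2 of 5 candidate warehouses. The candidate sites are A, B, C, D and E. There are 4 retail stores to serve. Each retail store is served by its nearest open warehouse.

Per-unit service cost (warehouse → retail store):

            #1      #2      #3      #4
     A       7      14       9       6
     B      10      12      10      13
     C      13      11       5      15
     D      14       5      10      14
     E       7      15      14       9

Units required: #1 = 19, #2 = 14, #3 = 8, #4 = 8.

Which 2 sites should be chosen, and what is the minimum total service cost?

With exactly 2 open, each retail store uses its cheapest among the chosen.
{A, D}: #1→A 7·19=133, #2→D 5·14=70, #3→A 9·8=72, #4→A 6·8=48. Service cost 323.
{D, E}: service cost 355
{A, C}: service cost 375
Among all 10 size-2 choices, {A, D} is lowest.

Choose A and D; total service cost 323.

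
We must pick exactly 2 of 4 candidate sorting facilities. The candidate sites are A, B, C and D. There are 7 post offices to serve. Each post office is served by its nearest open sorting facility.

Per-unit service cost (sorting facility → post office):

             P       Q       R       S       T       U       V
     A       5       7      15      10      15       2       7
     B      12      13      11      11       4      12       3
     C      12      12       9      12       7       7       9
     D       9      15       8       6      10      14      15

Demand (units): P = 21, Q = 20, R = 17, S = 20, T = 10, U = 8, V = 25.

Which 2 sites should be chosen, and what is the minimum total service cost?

With exactly 2 open, each post office uses its cheapest among the chosen.
{A, B}: P→A 5·21=105, Q→A 7·20=140, R→B 11·17=187, S→A 10·20=200, T→B 4·10=40, U→A 2·8=16, V→B 3·25=75. Service cost 763.
{A, D}: service cost 792
{A, C}: service cost 859
Among all 6 size-2 choices, {A, B} is lowest.

Choose A and B; total service cost 763.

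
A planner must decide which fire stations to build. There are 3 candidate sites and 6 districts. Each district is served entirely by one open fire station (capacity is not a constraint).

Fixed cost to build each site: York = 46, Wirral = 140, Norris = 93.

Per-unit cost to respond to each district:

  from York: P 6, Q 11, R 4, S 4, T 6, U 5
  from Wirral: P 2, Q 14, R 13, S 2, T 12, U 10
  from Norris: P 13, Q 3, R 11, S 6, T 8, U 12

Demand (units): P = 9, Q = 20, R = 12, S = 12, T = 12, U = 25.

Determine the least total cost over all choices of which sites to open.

Minimum total cost: 546

For any fixed open set, each district goes to its cheapest open site; total = fixed + service.
{York, Norris}: P→York 6·9=54, Q→Norris 3·20=60, R→York 4·12=48, S→York 4·12=48, T→York 6·12=72, U→York 5·25=125. Service 407; fixed 139; total 546.
{York}: service 567 + fixed 46 = 613
{York, Wirral, Norris}: service 347 + fixed 279 = 626
(All 7 nonempty subsets were checked; York and Norris is lowest.)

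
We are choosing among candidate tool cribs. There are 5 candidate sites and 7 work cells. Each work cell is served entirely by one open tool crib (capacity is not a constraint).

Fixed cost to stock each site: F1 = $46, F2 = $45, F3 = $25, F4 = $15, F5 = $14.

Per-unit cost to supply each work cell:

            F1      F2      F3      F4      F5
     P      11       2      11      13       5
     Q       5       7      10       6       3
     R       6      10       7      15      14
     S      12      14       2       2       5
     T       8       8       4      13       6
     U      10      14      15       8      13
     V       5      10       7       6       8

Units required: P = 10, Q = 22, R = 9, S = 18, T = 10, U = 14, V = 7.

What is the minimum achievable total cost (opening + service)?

Minimum total cost: 463

For any fixed open set, each work cell goes to its cheapest open site; total = fixed + service.
{F3, F4, F5}: P→F5 5·10=50, Q→F5 3·22=66, R→F3 7·9=63, S→F3 2·18=36, T→F3 4·10=40, U→F4 8·14=112, V→F4 6·7=42. Service 409; fixed 54; total 463.
{F2, F3, F4, F5}: service 379 + fixed 99 = 478
{F1, F4, F5}: service 413 + fixed 75 = 488
{F1, F2, F3, F4, F5}: P→F2 2·10=20, Q→F5 3·22=66, R→F1 6·9=54, S→F3 2·18=36, T→F3 4·10=40, U→F4 8·14=112, V→F1 5·7=35. Service 363; fixed 145; total 508.
No other subset beats 463.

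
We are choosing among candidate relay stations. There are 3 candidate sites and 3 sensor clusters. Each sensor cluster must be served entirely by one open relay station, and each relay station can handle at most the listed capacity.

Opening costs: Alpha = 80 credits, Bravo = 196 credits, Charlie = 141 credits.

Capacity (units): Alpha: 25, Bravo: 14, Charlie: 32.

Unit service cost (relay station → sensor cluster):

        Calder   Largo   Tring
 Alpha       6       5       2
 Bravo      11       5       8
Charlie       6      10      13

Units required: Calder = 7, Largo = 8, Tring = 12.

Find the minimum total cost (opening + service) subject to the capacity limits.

Open {Alpha, Charlie}: Calder→Charlie 6·7=42, Largo→Alpha 5·8=40, Tring→Alpha 2·12=24.
Loads: Alpha carries 20/25, Charlie carries 7/32. Service 106; fixed 221; total 327.
Next best feasible plan costs 367.

Minimum total cost: 327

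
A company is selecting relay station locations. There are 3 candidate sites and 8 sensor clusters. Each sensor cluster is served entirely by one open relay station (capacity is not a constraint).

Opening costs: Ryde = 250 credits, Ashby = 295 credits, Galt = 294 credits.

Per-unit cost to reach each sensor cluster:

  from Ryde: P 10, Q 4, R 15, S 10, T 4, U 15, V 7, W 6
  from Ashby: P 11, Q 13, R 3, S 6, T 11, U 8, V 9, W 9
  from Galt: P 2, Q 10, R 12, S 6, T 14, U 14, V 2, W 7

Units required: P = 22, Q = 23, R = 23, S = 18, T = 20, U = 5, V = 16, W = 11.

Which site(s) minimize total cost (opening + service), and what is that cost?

For any fixed open set, each sensor cluster goes to its cheapest open site; total = fixed + service.
{Ryde, Galt}: P→Galt 2·22=44, Q→Ryde 4·23=92, R→Galt 12·23=276, S→Galt 6·18=108, T→Ryde 4·20=80, U→Galt 14·5=70, V→Galt 2·16=32, W→Ryde 6·11=66. Service 768; fixed 544; total 1312.
{Ryde, Ashby}: service 787 + fixed 545 = 1332
{Ryde, Ashby, Galt}: service 531 + fixed 839 = 1370
{Ryde}: P→Ryde 10·22=220, Q→Ryde 4·23=92, R→Ryde 15·23=345, S→Ryde 10·18=180, T→Ryde 4·20=80, U→Ryde 15·5=75, V→Ryde 7·16=112, W→Ryde 6·11=66. Service 1170; fixed 250; total 1420.
(All 7 nonempty subsets were checked; Ryde and Galt is lowest.)

Open Ryde and Galt; minimum total cost 1312.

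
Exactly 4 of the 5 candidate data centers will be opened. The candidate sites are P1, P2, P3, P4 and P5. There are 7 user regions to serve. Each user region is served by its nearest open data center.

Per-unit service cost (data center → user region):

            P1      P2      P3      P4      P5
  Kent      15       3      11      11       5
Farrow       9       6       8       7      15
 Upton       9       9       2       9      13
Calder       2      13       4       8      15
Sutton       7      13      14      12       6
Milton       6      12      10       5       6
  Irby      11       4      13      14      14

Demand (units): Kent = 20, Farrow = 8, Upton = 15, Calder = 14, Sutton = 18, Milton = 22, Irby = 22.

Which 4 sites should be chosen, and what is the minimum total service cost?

Choose P1, P2, P3 and P4; total service cost 490.

With exactly 4 open, each user region uses its cheapest among the chosen.
{P1, P2, P3, P4}: Kent→P2 3·20=60, Farrow→P2 6·8=48, Upton→P3 2·15=30, Calder→P1 2·14=28, Sutton→P1 7·18=126, Milton→P4 5·22=110, Irby→P2 4·22=88. Service cost 490.
{P1, P2, P3, P5}: service cost 494
{P2, P3, P4, P5}: service cost 500
Among all 5 size-4 choices, {P1, P2, P3, P4} is lowest.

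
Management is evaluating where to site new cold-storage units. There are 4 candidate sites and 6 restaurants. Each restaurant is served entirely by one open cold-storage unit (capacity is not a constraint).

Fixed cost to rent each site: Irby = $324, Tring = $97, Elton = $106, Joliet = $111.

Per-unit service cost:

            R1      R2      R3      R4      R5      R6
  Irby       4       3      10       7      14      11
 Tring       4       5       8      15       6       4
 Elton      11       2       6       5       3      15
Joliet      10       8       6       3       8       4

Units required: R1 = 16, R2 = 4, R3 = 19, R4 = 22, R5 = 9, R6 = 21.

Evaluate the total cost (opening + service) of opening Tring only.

Each restaurant is assigned to its cheapest site among the open ones.
{Tring}: R1→Tring 4·16=64, R2→Tring 5·4=20, R3→Tring 8·19=152, R4→Tring 15·22=330, R5→Tring 6·9=54, R6→Tring 4·21=84. Service 704; fixed 97; total 801.

Total cost: 801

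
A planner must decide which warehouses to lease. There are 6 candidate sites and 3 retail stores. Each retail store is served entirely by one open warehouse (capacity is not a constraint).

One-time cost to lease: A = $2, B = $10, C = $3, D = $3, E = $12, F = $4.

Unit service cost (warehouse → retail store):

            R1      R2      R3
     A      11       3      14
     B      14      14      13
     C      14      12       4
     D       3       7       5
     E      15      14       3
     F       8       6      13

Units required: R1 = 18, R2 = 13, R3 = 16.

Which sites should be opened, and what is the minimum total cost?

Open A, D and E; minimum total cost 158.

For any fixed open set, each retail store goes to its cheapest open site; total = fixed + service.
{A, D, E}: R1→D 3·18=54, R2→A 3·13=39, R3→E 3·16=48. Service 141; fixed 17; total 158.
{A, C, D, E}: R1→D 3·18=54, R2→A 3·13=39, R3→E 3·16=48. Service 141; fixed 20; total 161.
{A, D, E, F}: service 141 + fixed 21 = 162
{A, B, C, D, E, F}: R1→D 3·18=54, R2→A 3·13=39, R3→E 3·16=48. Service 141; fixed 34; total 175.
No other subset beats 158.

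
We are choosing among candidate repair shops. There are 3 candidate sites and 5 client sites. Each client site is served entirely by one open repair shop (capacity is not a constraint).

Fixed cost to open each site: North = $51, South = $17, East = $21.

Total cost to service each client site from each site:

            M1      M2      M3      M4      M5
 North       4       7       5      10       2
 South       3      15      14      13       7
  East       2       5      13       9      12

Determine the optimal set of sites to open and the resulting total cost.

For any fixed open set, each client site goes to its cheapest open site; total = fixed + service.
{East}: M1→East 2, M2→East 5, M3→East 13, M4→East 9, M5→East 12. Service 41; fixed 21; total 62.
{South}: service 52 + fixed 17 = 69
{South, East}: service 36 + fixed 38 = 74
{North, South, East}: service 23 + fixed 89 = 112
(All 7 nonempty subsets were checked; East only is lowest.)

Open East only; minimum total cost 62.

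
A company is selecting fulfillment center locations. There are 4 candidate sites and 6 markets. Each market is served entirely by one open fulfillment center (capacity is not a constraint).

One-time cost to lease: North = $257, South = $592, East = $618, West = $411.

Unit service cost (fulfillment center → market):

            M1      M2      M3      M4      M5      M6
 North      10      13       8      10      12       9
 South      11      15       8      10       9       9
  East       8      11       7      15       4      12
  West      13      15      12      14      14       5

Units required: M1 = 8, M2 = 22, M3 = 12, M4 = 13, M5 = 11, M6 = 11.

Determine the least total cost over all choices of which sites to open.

Minimum total cost: 1080

For any fixed open set, each market goes to its cheapest open site; total = fixed + service.
{North}: M1→North 10·8=80, M2→North 13·22=286, M3→North 8·12=96, M4→North 10·13=130, M5→North 12·11=132, M6→North 9·11=99. Service 823; fixed 257; total 1080.
{East}: service 761 + fixed 618 = 1379
{West}: service 969 + fixed 411 = 1380
{North, South, East, West}: M1→East 8·8=64, M2→East 11·22=242, M3→East 7·12=84, M4→North 10·13=130, M5→East 4·11=44, M6→West 5·11=55. Service 619; fixed 1878; total 2497.
No other subset beats 1080.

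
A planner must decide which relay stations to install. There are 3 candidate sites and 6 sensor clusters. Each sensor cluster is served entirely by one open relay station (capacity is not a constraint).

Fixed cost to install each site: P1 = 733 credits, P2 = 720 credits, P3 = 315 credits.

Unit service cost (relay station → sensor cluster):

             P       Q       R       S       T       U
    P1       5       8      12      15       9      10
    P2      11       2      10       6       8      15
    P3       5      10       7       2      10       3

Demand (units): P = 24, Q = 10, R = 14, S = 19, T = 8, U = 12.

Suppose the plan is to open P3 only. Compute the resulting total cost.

Total cost: 787

Each sensor cluster is assigned to its cheapest site among the open ones.
{P3}: P→P3 5·24=120, Q→P3 10·10=100, R→P3 7·14=98, S→P3 2·19=38, T→P3 10·8=80, U→P3 3·12=36. Service 472; fixed 315; total 787.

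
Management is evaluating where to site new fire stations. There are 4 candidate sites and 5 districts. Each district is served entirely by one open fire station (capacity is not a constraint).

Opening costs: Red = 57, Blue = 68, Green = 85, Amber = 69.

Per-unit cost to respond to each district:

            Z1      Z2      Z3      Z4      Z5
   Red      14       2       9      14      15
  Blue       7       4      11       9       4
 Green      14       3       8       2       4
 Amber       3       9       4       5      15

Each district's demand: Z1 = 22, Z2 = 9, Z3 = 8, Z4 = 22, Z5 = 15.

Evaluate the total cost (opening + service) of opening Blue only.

Each district is assigned to its cheapest site among the open ones.
{Blue}: Z1→Blue 7·22=154, Z2→Blue 4·9=36, Z3→Blue 11·8=88, Z4→Blue 9·22=198, Z5→Blue 4·15=60. Service 536; fixed 68; total 604.

Total cost: 604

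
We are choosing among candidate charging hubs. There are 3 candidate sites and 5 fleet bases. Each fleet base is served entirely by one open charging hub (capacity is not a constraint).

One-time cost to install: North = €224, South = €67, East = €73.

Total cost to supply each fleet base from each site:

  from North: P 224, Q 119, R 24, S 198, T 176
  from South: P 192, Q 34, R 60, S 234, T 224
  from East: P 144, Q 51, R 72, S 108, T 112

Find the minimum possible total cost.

Minimum total cost: 560

For any fixed open set, each fleet base goes to its cheapest open site; total = fixed + service.
{East}: P→East 144, Q→East 51, R→East 72, S→East 108, T→East 112. Service 487; fixed 73; total 560.
{South, East}: service 458 + fixed 140 = 598
{North, East}: service 439 + fixed 297 = 736
{North, South, East}: service 422 + fixed 364 = 786
(All 7 nonempty subsets were checked; East only is lowest.)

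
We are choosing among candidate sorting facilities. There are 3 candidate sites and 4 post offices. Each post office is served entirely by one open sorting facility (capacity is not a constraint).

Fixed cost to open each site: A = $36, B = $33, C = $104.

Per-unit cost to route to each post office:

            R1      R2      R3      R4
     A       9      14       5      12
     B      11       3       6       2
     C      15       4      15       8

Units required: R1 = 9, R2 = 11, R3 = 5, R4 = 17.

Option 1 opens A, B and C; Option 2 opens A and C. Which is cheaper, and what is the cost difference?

Option 1 is cheaper by 80.

Option 1: {A, B, C}: R1→A 9·9=81, R2→B 3·11=33, R3→A 5·5=25, R4→B 2·17=34. Service 173; fixed 173; total 346.
Option 2: {A, C}: R1→A 9·9=81, R2→C 4·11=44, R3→A 5·5=25, R4→C 8·17=136. Service 286; fixed 140; total 426.
Difference: |346 − 426| = 80.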